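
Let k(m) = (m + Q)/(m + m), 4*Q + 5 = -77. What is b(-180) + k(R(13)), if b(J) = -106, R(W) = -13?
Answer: -5445/52 ≈ -104.71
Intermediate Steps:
Q = -41/2 (Q = -5/4 + (1/4)*(-77) = -5/4 - 77/4 = -41/2 ≈ -20.500)
k(m) = (-41/2 + m)/(2*m) (k(m) = (m - 41/2)/(m + m) = (-41/2 + m)/((2*m)) = (-41/2 + m)*(1/(2*m)) = (-41/2 + m)/(2*m))
b(-180) + k(R(13)) = -106 + (1/4)*(-41 + 2*(-13))/(-13) = -106 + (1/4)*(-1/13)*(-41 - 26) = -106 + (1/4)*(-1/13)*(-67) = -106 + 67/52 = -5445/52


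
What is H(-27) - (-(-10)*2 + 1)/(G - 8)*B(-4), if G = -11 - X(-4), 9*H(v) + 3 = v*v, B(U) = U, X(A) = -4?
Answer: 1126/15 ≈ 75.067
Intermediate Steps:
H(v) = -⅓ + v²/9 (H(v) = -⅓ + (v*v)/9 = -⅓ + v²/9)
G = -7 (G = -11 - 1*(-4) = -11 + 4 = -7)
H(-27) - (-(-10)*2 + 1)/(G - 8)*B(-4) = (-⅓ + (⅑)*(-27)²) - (-(-10)*2 + 1)/(-7 - 8)*(-4) = (-⅓ + (⅑)*729) - (-2*(-10) + 1)/(-15)*(-4) = (-⅓ + 81) - (20 + 1)*(-1/15)*(-4) = 242/3 - 21*(-1/15)*(-4) = 242/3 - (-7)*(-4)/5 = 242/3 - 1*28/5 = 242/3 - 28/5 = 1126/15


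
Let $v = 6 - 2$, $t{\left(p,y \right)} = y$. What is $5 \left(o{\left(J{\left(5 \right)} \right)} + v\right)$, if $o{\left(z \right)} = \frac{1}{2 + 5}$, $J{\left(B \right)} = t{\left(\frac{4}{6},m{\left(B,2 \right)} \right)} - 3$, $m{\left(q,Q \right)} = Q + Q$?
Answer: $\frac{145}{7} \approx 20.714$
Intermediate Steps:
$m{\left(q,Q \right)} = 2 Q$
$J{\left(B \right)} = 1$ ($J{\left(B \right)} = 2 \cdot 2 - 3 = 4 - 3 = 1$)
$o{\left(z \right)} = \frac{1}{7}$
$v = 4$ ($v = 6 - 2 = 4$)
$5 \left(o{\left(J{\left(5 \right)} \right)} + v\right) = 5 \left(\frac{1}{7} + 4\right) = 5 \cdot \frac{29}{7} = \frac{145}{7}$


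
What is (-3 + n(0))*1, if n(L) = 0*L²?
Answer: -3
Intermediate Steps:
n(L) = 0
(-3 + n(0))*1 = (-3 + 0)*1 = -3*1 = -3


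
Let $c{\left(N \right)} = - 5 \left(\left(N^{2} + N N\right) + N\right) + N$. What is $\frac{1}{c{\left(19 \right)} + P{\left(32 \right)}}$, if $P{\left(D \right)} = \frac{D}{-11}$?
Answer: $- \frac{11}{40578} \approx -0.00027108$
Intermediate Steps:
$P{\left(D \right)} = - \frac{D}{11}$ ($P{\left(D \right)} = D \left(- \frac{1}{11}\right) = - \frac{D}{11}$)
$c{\left(N \right)} = - 10 N^{2} - 4 N$ ($c{\left(N \right)} = - 5 \left(\left(N^{2} + N^{2}\right) + N\right) + N = - 5 \left(2 N^{2} + N\right) + N = - 5 \left(N + 2 N^{2}\right) + N = \left(- 10 N^{2} - 5 N\right) + N = - 10 N^{2} - 4 N$)
$\frac{1}{c{\left(19 \right)} + P{\left(32 \right)}} = \frac{1}{\left(-2\right) 19 \left(2 + 5 \cdot 19\right) - \frac{32}{11}} = \frac{1}{\left(-2\right) 19 \left(2 + 95\right) - \frac{32}{11}} = \frac{1}{\left(-2\right) 19 \cdot 97 - \frac{32}{11}} = \frac{1}{-3686 - \frac{32}{11}} = \frac{1}{- \frac{40578}{11}} = - \frac{11}{40578}$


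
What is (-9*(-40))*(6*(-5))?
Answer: -10800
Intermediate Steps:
(-9*(-40))*(6*(-5)) = 360*(-30) = -10800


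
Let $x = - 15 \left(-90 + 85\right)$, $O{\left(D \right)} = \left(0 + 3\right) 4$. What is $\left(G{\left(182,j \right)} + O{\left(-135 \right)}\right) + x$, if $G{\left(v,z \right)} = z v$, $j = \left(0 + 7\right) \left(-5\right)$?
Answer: $-6283$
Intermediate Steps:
$j = -35$ ($j = 7 \left(-5\right) = -35$)
$G{\left(v,z \right)} = v z$
$O{\left(D \right)} = 12$ ($O{\left(D \right)} = 3 \cdot 4 = 12$)
$x = 75$ ($x = \left(-15\right) \left(-5\right) = 75$)
$\left(G{\left(182,j \right)} + O{\left(-135 \right)}\right) + x = \left(182 \left(-35\right) + 12\right) + 75 = \left(-6370 + 12\right) + 75 = -6358 + 75 = -6283$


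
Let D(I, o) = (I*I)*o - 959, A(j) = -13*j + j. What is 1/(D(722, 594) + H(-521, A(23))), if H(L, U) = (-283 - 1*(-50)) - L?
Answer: 1/309642025 ≈ 3.2295e-9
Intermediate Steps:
A(j) = -12*j
H(L, U) = -233 - L (H(L, U) = (-283 + 50) - L = -233 - L)
D(I, o) = -959 + o*I² (D(I, o) = I²*o - 959 = o*I² - 959 = -959 + o*I²)
1/(D(722, 594) + H(-521, A(23))) = 1/((-959 + 594*722²) + (-233 - 1*(-521))) = 1/((-959 + 594*521284) + (-233 + 521)) = 1/((-959 + 309642696) + 288) = 1/(309641737 + 288) = 1/309642025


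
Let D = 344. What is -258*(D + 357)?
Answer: -180858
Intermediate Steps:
-258*(D + 357) = -258*(344 + 357) = -258*701 = -180858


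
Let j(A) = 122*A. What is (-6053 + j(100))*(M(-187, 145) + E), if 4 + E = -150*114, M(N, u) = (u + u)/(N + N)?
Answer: -19661751171/187 ≈ -1.0514e+8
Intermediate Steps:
M(N, u) = u/N (M(N, u) = (2*u)/((2*N)) = (2*u)*(1/(2*N)) = u/N)
E = -17104 (E = -4 - 150*114 = -4 - 17100 = -17104)
(-6053 + j(100))*(M(-187, 145) + E) = (-6053 + 122*100)*(145/(-187) - 17104) = (-6053 + 12200)*(145*(-1/187) - 17104) = 6147*(-145/187 - 17104) = 6147*(-3198593/187) = -19661751171/187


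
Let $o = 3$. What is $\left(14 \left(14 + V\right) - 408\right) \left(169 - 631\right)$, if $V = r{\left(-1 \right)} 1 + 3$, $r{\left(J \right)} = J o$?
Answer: $97944$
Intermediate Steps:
$r{\left(J \right)} = 3 J$ ($r{\left(J \right)} = J 3 = 3 J$)
$V = 0$ ($V = 3 \left(-1\right) 1 + 3 = \left(-3\right) 1 + 3 = -3 + 3 = 0$)
$\left(14 \left(14 + V\right) - 408\right) \left(169 - 631\right) = \left(14 \left(14 + 0\right) - 408\right) \left(169 - 631\right) = \left(14 \cdot 14 - 408\right) \left(-462\right) = \left(196 - 408\right) \left(-462\right) = \left(-212\right) \left(-462\right) = 97944$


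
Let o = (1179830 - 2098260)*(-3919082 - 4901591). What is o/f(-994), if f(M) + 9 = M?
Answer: -8101170703390/1003 ≈ -8.0769e+9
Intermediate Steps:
f(M) = -9 + M
o = 8101170703390 (o = -918430*(-8820673) = 8101170703390)
o/f(-994) = 8101170703390/(-9 - 994) = 8101170703390/(-1003) = 8101170703390*(-1/1003) = -8101170703390/1003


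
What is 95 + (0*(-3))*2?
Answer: 95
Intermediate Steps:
95 + (0*(-3))*2 = 95 + 0*2 = 95 + 0 = 95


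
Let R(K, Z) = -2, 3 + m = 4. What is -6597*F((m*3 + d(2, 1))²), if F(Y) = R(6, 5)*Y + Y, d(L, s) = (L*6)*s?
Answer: 1484325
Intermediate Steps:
m = 1 (m = -3 + 4 = 1)
d(L, s) = 6*L*s (d(L, s) = (6*L)*s = 6*L*s)
F(Y) = -Y (F(Y) = -2*Y + Y = -Y)
-6597*F((m*3 + d(2, 1))²) = -(-6597)*(1*3 + 6*2*1)² = -(-6597)*(3 + 12)² = -(-6597)*15² = -(-6597)*225 = -6597*(-225) = 1484325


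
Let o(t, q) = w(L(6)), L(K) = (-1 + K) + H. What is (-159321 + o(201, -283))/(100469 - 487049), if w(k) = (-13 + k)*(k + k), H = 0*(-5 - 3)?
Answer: 159401/386580 ≈ 0.41234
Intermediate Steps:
H = 0 (H = 0*(-8) = 0)
L(K) = -1 + K (L(K) = (-1 + K) + 0 = -1 + K)
w(k) = 2*k*(-13 + k) (w(k) = (-13 + k)*(2*k) = 2*k*(-13 + k))
o(t, q) = -80 (o(t, q) = 2*(-1 + 6)*(-13 + (-1 + 6)) = 2*5*(-13 + 5) = 2*5*(-8) = -80)
(-159321 + o(201, -283))/(100469 - 487049) = (-159321 - 80)/(100469 - 487049) = -159401/(-386580) = -159401*(-1/386580) = 159401/386580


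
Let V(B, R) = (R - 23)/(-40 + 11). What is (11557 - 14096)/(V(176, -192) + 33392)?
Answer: -73631/968583 ≈ -0.076019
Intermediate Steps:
V(B, R) = 23/29 - R/29 (V(B, R) = (-23 + R)/(-29) = (-23 + R)*(-1/29) = 23/29 - R/29)
(11557 - 14096)/(V(176, -192) + 33392) = (11557 - 14096)/((23/29 - 1/29*(-192)) + 33392) = -2539/((23/29 + 192/29) + 33392) = -2539/(215/29 + 33392) = -2539/968583/29 = -2539*29/968583 = -73631/968583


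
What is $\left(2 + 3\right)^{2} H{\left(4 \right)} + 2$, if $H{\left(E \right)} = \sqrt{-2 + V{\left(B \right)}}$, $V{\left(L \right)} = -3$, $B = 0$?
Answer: $2 + 25 i \sqrt{5} \approx 2.0 + 55.902 i$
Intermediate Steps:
$H{\left(E \right)} = i \sqrt{5}$ ($H{\left(E \right)} = \sqrt{-2 - 3} = \sqrt{-5} = i \sqrt{5}$)
$\left(2 + 3\right)^{2} H{\left(4 \right)} + 2 = \left(2 + 3\right)^{2} i \sqrt{5} + 2 = 5^{2} i \sqrt{5} + 2 = 25 i \sqrt{5} + 2 = 2 + 25 i \sqrt{5}$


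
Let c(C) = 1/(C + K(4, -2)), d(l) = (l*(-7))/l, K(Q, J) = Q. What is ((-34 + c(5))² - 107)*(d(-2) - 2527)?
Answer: -213763172/81 ≈ -2.6391e+6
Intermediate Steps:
d(l) = -7 (d(l) = (-7*l)/l = -7)
c(C) = 1/(4 + C) (c(C) = 1/(C + 4) = 1/(4 + C))
((-34 + c(5))² - 107)*(d(-2) - 2527) = ((-34 + 1/(4 + 5))² - 107)*(-7 - 2527) = ((-34 + 1/9)² - 107)*(-2534) = ((-34 + ⅑)² - 107)*(-2534) = ((-305/9)² - 107)*(-2534) = (93025/81 - 107)*(-2534) = (84358/81)*(-2534) = -213763172/81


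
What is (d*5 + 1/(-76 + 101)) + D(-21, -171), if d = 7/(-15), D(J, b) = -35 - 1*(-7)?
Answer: -2272/75 ≈ -30.293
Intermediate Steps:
D(J, b) = -28 (D(J, b) = -35 + 7 = -28)
d = -7/15 (d = 7*(-1/15) = -7/15 ≈ -0.46667)
(d*5 + 1/(-76 + 101)) + D(-21, -171) = (-7/15*5 + 1/(-76 + 101)) - 28 = (-7/3 + 1/25) - 28 = -172/75 - 28 = -2272/75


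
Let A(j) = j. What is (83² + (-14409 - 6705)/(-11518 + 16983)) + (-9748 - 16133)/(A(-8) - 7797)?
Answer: 58764457964/8530865 ≈ 6888.5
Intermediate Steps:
(83² + (-14409 - 6705)/(-11518 + 16983)) + (-9748 - 16133)/(A(-8) - 7797) = (83² + (-14409 - 6705)/(-11518 + 16983)) + (-9748 - 16133)/(-8 - 7797) = (6889 - 21114/5465) - 25881/(-7805) = (6889 - 21114*1/5465) - 25881*(-1/7805) = (6889 - 21114/5465) + 25881/7805 = 37627271/5465 + 25881/7805 = 58764457964/8530865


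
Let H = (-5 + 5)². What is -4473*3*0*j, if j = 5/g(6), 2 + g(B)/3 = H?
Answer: 0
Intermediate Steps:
H = 0 (H = 0² = 0)
g(B) = -6 (g(B) = -6 + 3*0 = -6 + 0 = -6)
j = -⅚ (j = 5/(-6) = 5*(-⅙) = -⅚ ≈ -0.83333)
-4473*3*0*j = -4473*3*0*(-5)/6 = -0*(-5)/6 = -4473*0 = 0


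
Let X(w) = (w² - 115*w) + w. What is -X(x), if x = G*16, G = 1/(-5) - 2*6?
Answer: -1508896/25 ≈ -60356.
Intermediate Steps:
G = -61/5 (G = 1*(-⅕) - 1*12 = -⅕ - 12 = -61/5 ≈ -12.200)
x = -976/5 (x = -61/5*16 = -976/5 ≈ -195.20)
X(w) = w² - 114*w
-X(x) = -(-976)*(-114 - 976/5)/5 = -(-976)*(-1546)/(5*5) = -1*1508896/25 = -1508896/25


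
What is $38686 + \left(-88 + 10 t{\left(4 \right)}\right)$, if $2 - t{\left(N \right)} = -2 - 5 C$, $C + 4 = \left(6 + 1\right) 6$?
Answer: $40538$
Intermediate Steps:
$C = 38$ ($C = -4 + \left(6 + 1\right) 6 = -4 + 7 \cdot 6 = -4 + 42 = 38$)
$t{\left(N \right)} = 194$ ($t{\left(N \right)} = 2 - \left(-2 - 190\right) = 2 - -192 = 2 + 192 = 194$)
$38686 + \left(-88 + 10 t{\left(4 \right)}\right) = 38686 + \left(-88 + 10 \cdot 194\right) = 38686 + \left(-88 + 1940\right) = 38686 + 1852 = 40538$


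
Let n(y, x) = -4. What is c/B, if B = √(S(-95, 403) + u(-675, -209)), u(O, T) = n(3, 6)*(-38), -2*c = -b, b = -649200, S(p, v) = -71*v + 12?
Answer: 108200*I*√3161/3161 ≈ 1924.5*I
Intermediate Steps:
S(p, v) = 12 - 71*v
c = -324600 (c = -(-1)*(-649200)/2 = -½*649200 = -324600)
u(O, T) = 152 (u(O, T) = -4*(-38) = 152)
B = 3*I*√3161 (B = √((12 - 71*403) + 152) = √((12 - 28613) + 152) = √(-28601 + 152) = √(-28449) = 3*I*√3161 ≈ 168.67*I)
c/B = -324600*(-I*√3161/9483) = -(-108200)*I*√3161/3161 = 108200*I*√3161/3161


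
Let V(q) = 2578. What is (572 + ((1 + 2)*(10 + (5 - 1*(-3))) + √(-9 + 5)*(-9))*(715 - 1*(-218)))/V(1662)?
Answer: 25477/1289 - 8397*I/1289 ≈ 19.765 - 6.5144*I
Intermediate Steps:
(572 + ((1 + 2)*(10 + (5 - 1*(-3))) + √(-9 + 5)*(-9))*(715 - 1*(-218)))/V(1662) = (572 + ((1 + 2)*(10 + (5 - 1*(-3))) + √(-9 + 5)*(-9))*(715 - 1*(-218)))/2578 = (572 + (3*(10 + (5 + 3)) + √(-4)*(-9))*(715 + 218))*(1/2578) = (572 + (3*(10 + 8) + (2*I)*(-9))*933)*(1/2578) = (572 + (3*18 - 18*I)*933)*(1/2578) = (572 + (54 - 18*I)*933)*(1/2578) = (572 + (50382 - 16794*I))*(1/2578) = (50954 - 16794*I)*(1/2578) = 25477/1289 - 8397*I/1289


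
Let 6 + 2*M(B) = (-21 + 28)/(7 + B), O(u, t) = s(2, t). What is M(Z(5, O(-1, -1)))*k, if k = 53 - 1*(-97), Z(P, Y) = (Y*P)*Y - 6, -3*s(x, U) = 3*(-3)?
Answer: -20175/46 ≈ -438.59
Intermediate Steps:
s(x, U) = 3 (s(x, U) = -(-3) = -⅓*(-9) = 3)
O(u, t) = 3
Z(P, Y) = -6 + P*Y² (Z(P, Y) = (P*Y)*Y - 6 = P*Y² - 6 = -6 + P*Y²)
M(B) = -3 + 7/(2*(7 + B)) (M(B) = -3 + ((-21 + 28)/(7 + B))/2 = -3 + (7/(7 + B))/2 = -3 + 7/(2*(7 + B)))
k = 150 (k = 53 + 97 = 150)
M(Z(5, O(-1, -1)))*k = ((-35 - 6*(-6 + 5*3²))/(2*(7 + (-6 + 5*3²))))*150 = ((-35 - 6*(-6 + 5*9))/(2*(7 + (-6 + 5*9))))*150 = ((-35 - 6*(-6 + 45))/(2*(7 + (-6 + 45))))*150 = ((-35 - 6*39)/(2*(7 + 39)))*150 = ((½)*(-35 - 234)/46)*150 = ((½)*(1/46)*(-269))*150 = -269/92*150 = -20175/46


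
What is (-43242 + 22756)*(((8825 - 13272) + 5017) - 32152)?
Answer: 646988852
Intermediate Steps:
(-43242 + 22756)*(((8825 - 13272) + 5017) - 32152) = -20486*((-4447 + 5017) - 32152) = -20486*(570 - 32152) = -20486*(-31582) = 646988852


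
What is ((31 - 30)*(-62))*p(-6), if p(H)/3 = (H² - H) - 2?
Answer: -7440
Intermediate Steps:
p(H) = -6 - 3*H + 3*H² (p(H) = 3*((H² - H) - 2) = 3*(-2 + H² - H) = -6 - 3*H + 3*H²)
((31 - 30)*(-62))*p(-6) = ((31 - 30)*(-62))*(-6 - 3*(-6) + 3*(-6)²) = (1*(-62))*(-6 + 18 + 3*36) = -62*(-6 + 18 + 108) = -62*120 = -7440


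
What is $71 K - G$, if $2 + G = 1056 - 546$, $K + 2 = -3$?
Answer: $-863$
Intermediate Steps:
$K = -5$ ($K = -2 - 3 = -5$)
$G = 508$ ($G = -2 + \left(1056 - 546\right) = -2 + 510 = 508$)
$71 K - G = 71 \left(-5\right) - 508 = -355 - 508 = -863$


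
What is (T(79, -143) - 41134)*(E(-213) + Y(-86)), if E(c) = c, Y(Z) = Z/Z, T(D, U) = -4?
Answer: 8721256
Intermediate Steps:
Y(Z) = 1
(T(79, -143) - 41134)*(E(-213) + Y(-86)) = (-4 - 41134)*(-213 + 1) = -41138*(-212) = 8721256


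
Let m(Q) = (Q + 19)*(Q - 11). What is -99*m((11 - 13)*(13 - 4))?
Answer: 2871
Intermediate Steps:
m(Q) = (-11 + Q)*(19 + Q) (m(Q) = (19 + Q)*(-11 + Q) = (-11 + Q)*(19 + Q))
-99*m((11 - 13)*(13 - 4)) = -99*(-209 + ((11 - 13)*(13 - 4))**2 + 8*((11 - 13)*(13 - 4))) = -99*(-209 + (-2*9)**2 + 8*(-2*9)) = -99*(-209 + (-18)**2 + 8*(-18)) = -99*(-209 + 324 - 144) = -99*(-29) = 2871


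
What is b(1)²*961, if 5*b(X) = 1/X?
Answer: 961/25 ≈ 38.440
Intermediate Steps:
b(X) = 1/(5*X)
b(1)²*961 = ((⅕)/1)²*961 = ((⅕)*1)²*961 = (⅕)²*961 = (1/25)*961 = 961/25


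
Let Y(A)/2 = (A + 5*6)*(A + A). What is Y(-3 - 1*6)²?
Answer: 571536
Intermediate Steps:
Y(A) = 4*A*(30 + A) (Y(A) = 2*((A + 5*6)*(A + A)) = 2*((A + 30)*(2*A)) = 2*((30 + A)*(2*A)) = 2*(2*A*(30 + A)) = 4*A*(30 + A))
Y(-3 - 1*6)² = (4*(-3 - 1*6)*(30 + (-3 - 1*6)))² = (4*(-3 - 6)*(30 + (-3 - 6)))² = (4*(-9)*(30 - 9))² = (4*(-9)*21)² = (-756)² = 571536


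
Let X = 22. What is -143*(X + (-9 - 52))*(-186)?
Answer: -1037322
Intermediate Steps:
-143*(X + (-9 - 52))*(-186) = -143*(22 + (-9 - 52))*(-186) = -143*(22 - 61)*(-186) = -143*(-39)*(-186) = 5577*(-186) = -1037322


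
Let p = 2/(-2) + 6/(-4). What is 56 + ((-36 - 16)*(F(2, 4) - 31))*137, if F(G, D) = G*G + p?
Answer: 210214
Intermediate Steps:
p = -5/2 (p = 2*(-1/2) + 6*(-1/4) = -1 - 3/2 = -5/2 ≈ -2.5000)
F(G, D) = -5/2 + G**2 (F(G, D) = G*G - 5/2 = G**2 - 5/2 = -5/2 + G**2)
56 + ((-36 - 16)*(F(2, 4) - 31))*137 = 56 + ((-36 - 16)*((-5/2 + 2**2) - 31))*137 = 56 - 52*((-5/2 + 4) - 31)*137 = 56 - 52*(3/2 - 31)*137 = 56 - 52*(-59/2)*137 = 56 + 1534*137 = 56 + 210158 = 210214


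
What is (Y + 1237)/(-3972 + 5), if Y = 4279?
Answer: -5516/3967 ≈ -1.3905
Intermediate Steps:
(Y + 1237)/(-3972 + 5) = (4279 + 1237)/(-3972 + 5) = 5516/(-3967) = 5516*(-1/3967) = -5516/3967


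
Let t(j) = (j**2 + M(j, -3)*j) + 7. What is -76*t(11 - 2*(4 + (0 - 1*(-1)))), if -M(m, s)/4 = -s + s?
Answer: -608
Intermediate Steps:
M(m, s) = 0 (M(m, s) = -4*(-s + s) = -4*0 = 0)
t(j) = 7 + j**2 (t(j) = (j**2 + 0*j) + 7 = (j**2 + 0) + 7 = j**2 + 7 = 7 + j**2)
-76*t(11 - 2*(4 + (0 - 1*(-1)))) = -76*(7 + (11 - 2*(4 + (0 - 1*(-1))))**2) = -76*(7 + (11 - 2*(4 + (0 + 1)))**2) = -76*(7 + (11 - 2*(4 + 1))**2) = -76*(7 + (11 - 2*5)**2) = -76*(7 + (11 - 10)**2) = -76*(7 + 1**2) = -76*(7 + 1) = -76*8 = -608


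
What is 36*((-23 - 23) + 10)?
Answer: -1296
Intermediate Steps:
36*((-23 - 23) + 10) = 36*(-46 + 10) = 36*(-36) = -1296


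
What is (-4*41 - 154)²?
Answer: 101124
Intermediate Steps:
(-4*41 - 154)² = (-164 - 154)² = (-318)² = 101124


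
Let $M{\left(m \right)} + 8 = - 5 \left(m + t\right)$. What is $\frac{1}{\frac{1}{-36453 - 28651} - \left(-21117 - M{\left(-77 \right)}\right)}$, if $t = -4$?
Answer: $\frac{65104}{1400647455} \approx 4.6481 \cdot 10^{-5}$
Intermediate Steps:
$M{\left(m \right)} = 12 - 5 m$ ($M{\left(m \right)} = -8 - 5 \left(m - 4\right) = -8 - 5 \left(-4 + m\right) = -8 - \left(-20 + 5 m\right) = 12 - 5 m$)
$\frac{1}{\frac{1}{-36453 - 28651} - \left(-21117 - M{\left(-77 \right)}\right)} = \frac{1}{\frac{1}{-36453 - 28651} + \left(\left(26665 + \left(12 - -385\right)\right) - 5548\right)} = \frac{1}{\frac{1}{-65104} + \left(\left(26665 + \left(12 + 385\right)\right) - 5548\right)} = \frac{1}{- \frac{1}{65104} + \left(\left(26665 + 397\right) - 5548\right)} = \frac{1}{- \frac{1}{65104} + \left(27062 - 5548\right)} = \frac{1}{- \frac{1}{65104} + 21514} = \frac{1}{\frac{1400647455}{65104}} = \frac{65104}{1400647455}$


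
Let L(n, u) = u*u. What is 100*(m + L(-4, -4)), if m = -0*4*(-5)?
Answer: 1600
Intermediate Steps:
L(n, u) = u²
m = 0 (m = -0*(-20) = -72*0 = 0)
100*(m + L(-4, -4)) = 100*(0 + (-4)²) = 100*(0 + 16) = 100*16 = 1600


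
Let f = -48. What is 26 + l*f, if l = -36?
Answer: 1754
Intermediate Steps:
26 + l*f = 26 - 36*(-48) = 26 + 1728 = 1754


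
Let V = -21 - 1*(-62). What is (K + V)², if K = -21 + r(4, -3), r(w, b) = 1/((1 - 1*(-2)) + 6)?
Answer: 32761/81 ≈ 404.46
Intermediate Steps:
r(w, b) = ⅑ (r(w, b) = 1/((1 + 2) + 6) = 1/(3 + 6) = 1/9 = ⅑)
K = -188/9 (K = -21 + ⅑ = -188/9 ≈ -20.889)
V = 41 (V = -21 + 62 = 41)
(K + V)² = (-188/9 + 41)² = (181/9)² = 32761/81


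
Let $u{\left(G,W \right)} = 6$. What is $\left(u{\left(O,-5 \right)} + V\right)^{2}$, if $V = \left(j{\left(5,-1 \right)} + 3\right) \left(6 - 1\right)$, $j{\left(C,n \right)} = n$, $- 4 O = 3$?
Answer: $256$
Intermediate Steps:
$O = - \frac{3}{4}$ ($O = \left(- \frac{1}{4}\right) 3 = - \frac{3}{4} \approx -0.75$)
$V = 10$ ($V = \left(-1 + 3\right) \left(6 - 1\right) = 2 \cdot 5 = 10$)
$\left(u{\left(O,-5 \right)} + V\right)^{2} = \left(6 + 10\right)^{2} = 16^{2} = 256$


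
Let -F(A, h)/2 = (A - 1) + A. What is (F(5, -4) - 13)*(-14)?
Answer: 434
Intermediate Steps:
F(A, h) = 2 - 4*A (F(A, h) = -2*((A - 1) + A) = -2*((-1 + A) + A) = -2*(-1 + 2*A) = 2 - 4*A)
(F(5, -4) - 13)*(-14) = ((2 - 4*5) - 13)*(-14) = ((2 - 20) - 13)*(-14) = (-18 - 13)*(-14) = -31*(-14) = 434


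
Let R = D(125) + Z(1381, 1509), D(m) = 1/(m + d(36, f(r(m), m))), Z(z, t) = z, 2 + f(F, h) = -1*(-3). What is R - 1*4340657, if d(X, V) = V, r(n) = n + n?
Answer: -546748775/126 ≈ -4.3393e+6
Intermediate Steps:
r(n) = 2*n
f(F, h) = 1 (f(F, h) = -2 - 1*(-3) = -2 + 3 = 1)
D(m) = 1/(1 + m) (D(m) = 1/(m + 1) = 1/(1 + m))
R = 174007/126 (R = 1/(1 + 125) + 1381 = 1/126 + 1381 = 174007/126 ≈ 1381.0)
R - 1*4340657 = 174007/126 - 1*4340657 = 174007/126 - 4340657 = -546748775/126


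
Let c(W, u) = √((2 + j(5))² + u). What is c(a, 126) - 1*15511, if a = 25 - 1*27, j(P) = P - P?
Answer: -15511 + √130 ≈ -15500.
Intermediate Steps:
j(P) = 0
a = -2 (a = 25 - 27 = -2)
c(W, u) = √(4 + u) (c(W, u) = √((2 + 0)² + u) = √(2² + u) = √(4 + u))
c(a, 126) - 1*15511 = √(4 + 126) - 1*15511 = √130 - 15511 = -15511 + √130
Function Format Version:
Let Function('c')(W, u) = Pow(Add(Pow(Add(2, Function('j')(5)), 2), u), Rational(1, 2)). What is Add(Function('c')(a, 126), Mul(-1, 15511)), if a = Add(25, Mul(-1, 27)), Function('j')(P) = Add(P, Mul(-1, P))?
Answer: Add(-15511, Pow(130, Rational(1, 2))) ≈ -15500.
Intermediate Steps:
Function('j')(P) = 0
a = -2 (a = Add(25, -27) = -2)
Function('c')(W, u) = Pow(Add(4, u), Rational(1, 2)) (Function('c')(W, u) = Pow(Add(Pow(Add(2, 0), 2), u), Rational(1, 2)) = Pow(Add(Pow(2, 2), u), Rational(1, 2)) = Pow(Add(4, u), Rational(1, 2)))
Add(Function('c')(a, 126), Mul(-1, 15511)) = Add(Pow(Add(4, 126), Rational(1, 2)), Mul(-1, 15511)) = Add(Pow(130, Rational(1, 2)), -15511) = Add(-15511, Pow(130, Rational(1, 2)))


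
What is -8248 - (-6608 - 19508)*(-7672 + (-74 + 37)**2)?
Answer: -164617396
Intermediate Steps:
-8248 - (-6608 - 19508)*(-7672 + (-74 + 37)**2) = -8248 - (-26116)*(-7672 + (-37)**2) = -8248 - (-26116)*(-7672 + 1369) = -8248 - (-26116)*(-6303) = -8248 - 1*164609148 = -8248 - 164609148 = -164617396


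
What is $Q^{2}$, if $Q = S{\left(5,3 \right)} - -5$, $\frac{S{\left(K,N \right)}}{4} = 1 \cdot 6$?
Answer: $841$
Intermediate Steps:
$S{\left(K,N \right)} = 24$ ($S{\left(K,N \right)} = 4 \cdot 1 \cdot 6 = 4 \cdot 6 = 24$)
$Q = 29$ ($Q = 24 - -5 = 24 + 5 = 29$)
$Q^{2} = 29^{2} = 841$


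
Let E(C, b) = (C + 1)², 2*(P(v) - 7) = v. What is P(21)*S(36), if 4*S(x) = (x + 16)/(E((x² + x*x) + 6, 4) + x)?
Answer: 455/13509674 ≈ 3.3680e-5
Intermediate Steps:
P(v) = 7 + v/2
E(C, b) = (1 + C)²
S(x) = (16 + x)/(4*(x + (7 + 2*x²)²)) (S(x) = ((x + 16)/((1 + ((x² + x*x) + 6))² + x))/4 = ((16 + x)/((1 + ((x² + x²) + 6))² + x))/4 = ((16 + x)/((1 + (2*x² + 6))² + x))/4 = ((16 + x)/((1 + (6 + 2*x²))² + x))/4 = ((16 + x)/((7 + 2*x²)² + x))/4 = ((16 + x)/(x + (7 + 2*x²)²))/4 = (16 + x)/(4*(x + (7 + 2*x²)²)))
P(21)*S(36) = (7 + (½)*21)*((4 + (¼)*36)/(36 + (7 + 2*36²)²)) = (7 + 21/2)*((4 + 9)/(36 + (7 + 2*1296)²)) = 35*(13/(36 + (7 + 2592)²))/2 = 35*(13/(36 + 2599²))/2 = 35*(13/(36 + 6754801))/2 = 35*(13/6754837)/2 = 35*((1/6754837)*13)/2 = (35/2)*(13/6754837) = 455/13509674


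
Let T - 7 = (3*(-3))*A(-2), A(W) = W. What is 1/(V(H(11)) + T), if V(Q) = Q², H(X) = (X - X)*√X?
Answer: 1/25 ≈ 0.040000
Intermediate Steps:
H(X) = 0 (H(X) = 0*√X = 0)
T = 25 (T = 7 + (3*(-3))*(-2) = 7 - 9*(-2) = 7 + 18 = 25)
1/(V(H(11)) + T) = 1/(0² + 25) = 1/(0 + 25) = 1/25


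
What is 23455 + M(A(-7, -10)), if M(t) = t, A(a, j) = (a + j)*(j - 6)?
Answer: 23727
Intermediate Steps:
A(a, j) = (-6 + j)*(a + j) (A(a, j) = (a + j)*(-6 + j) = (-6 + j)*(a + j))
23455 + M(A(-7, -10)) = 23455 + ((-10)**2 - 6*(-7) - 6*(-10) - 7*(-10)) = 23455 + (100 + 42 + 60 + 70) = 23455 + 272 = 23727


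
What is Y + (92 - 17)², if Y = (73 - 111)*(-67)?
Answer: 8171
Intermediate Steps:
Y = 2546 (Y = -38*(-67) = 2546)
Y + (92 - 17)² = 2546 + (92 - 17)² = 2546 + 75² = 2546 + 5625 = 8171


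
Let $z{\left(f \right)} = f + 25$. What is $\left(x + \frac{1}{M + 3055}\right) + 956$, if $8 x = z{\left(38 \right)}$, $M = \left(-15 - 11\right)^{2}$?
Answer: $\frac{28769749}{29848} \approx 963.88$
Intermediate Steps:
$M = 676$ ($M = \left(-26\right)^{2} = 676$)
$z{\left(f \right)} = 25 + f$
$x = \frac{63}{8}$ ($x = \frac{25 + 38}{8} = \frac{1}{8} \cdot 63 = \frac{63}{8} \approx 7.875$)
$\left(x + \frac{1}{M + 3055}\right) + 956 = \left(\frac{63}{8} + \frac{1}{676 + 3055}\right) + 956 = \left(\frac{63}{8} + \frac{1}{3731}\right) + 956 = \frac{235061}{29848} + 956 = \frac{28769749}{29848}$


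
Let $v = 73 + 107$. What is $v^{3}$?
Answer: $5832000$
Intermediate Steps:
$v = 180$
$v^{3} = 180^{3} = 5832000$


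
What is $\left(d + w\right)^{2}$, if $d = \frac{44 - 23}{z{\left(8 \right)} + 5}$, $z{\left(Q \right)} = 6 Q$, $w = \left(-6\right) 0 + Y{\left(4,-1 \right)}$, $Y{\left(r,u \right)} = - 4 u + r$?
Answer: $\frac{198025}{2809} \approx 70.497$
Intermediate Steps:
$Y{\left(r,u \right)} = r - 4 u$
$w = 8$ ($w = \left(-6\right) 0 + \left(4 - -4\right) = 0 + \left(4 + 4\right) = 0 + 8 = 8$)
$d = \frac{21}{53}$ ($d = \frac{44 - 23}{6 \cdot 8 + 5} = \frac{21}{48 + 5} = \frac{21}{53} \approx 0.39623$)
$\left(d + w\right)^{2} = \left(\frac{21}{53} + 8\right)^{2} = \left(\frac{445}{53}\right)^{2} = \frac{198025}{2809}$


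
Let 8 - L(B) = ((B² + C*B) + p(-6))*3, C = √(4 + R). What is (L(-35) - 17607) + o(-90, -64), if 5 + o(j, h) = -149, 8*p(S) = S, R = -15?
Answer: -85703/4 + 105*I*√11 ≈ -21426.0 + 348.25*I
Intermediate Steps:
p(S) = S/8
o(j, h) = -154 (o(j, h) = -5 - 149 = -154)
C = I*√11 (C = √(4 - 15) = √(-11) = I*√11 ≈ 3.3166*I)
L(B) = 41/4 - 3*B² - 3*I*B*√11 (L(B) = 8 - ((B² + (I*√11)*B) + (⅛)*(-6))*3 = 8 - ((B² + I*B*√11) - ¾)*3 = 8 - (-¾ + B² + I*B*√11)*3 = 8 - (-9/4 + 3*B² + 3*I*B*√11) = 8 + (9/4 - 3*B² - 3*I*B*√11) = 41/4 - 3*B² - 3*I*B*√11)
(L(-35) - 17607) + o(-90, -64) = ((41/4 - 3*(-35)² - 3*I*(-35)*√11) - 17607) - 154 = ((41/4 - 3*1225 + 105*I*√11) - 17607) - 154 = ((41/4 - 3675 + 105*I*√11) - 17607) - 154 = ((-14659/4 + 105*I*√11) - 17607) - 154 = (-85087/4 + 105*I*√11) - 154 = -85703/4 + 105*I*√11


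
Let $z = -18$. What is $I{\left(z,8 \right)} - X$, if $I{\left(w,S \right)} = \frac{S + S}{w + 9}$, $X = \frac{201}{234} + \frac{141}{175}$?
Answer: $- \frac{140969}{40950} \approx -3.4425$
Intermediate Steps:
$X = \frac{22723}{13650}$ ($X = 201 \cdot \frac{1}{234} + 141 \cdot \frac{1}{175} = \frac{67}{78} + \frac{141}{175} = \frac{22723}{13650} \approx 1.6647$)
$I{\left(w,S \right)} = \frac{2 S}{9 + w}$
$I{\left(z,8 \right)} - X = 2 \cdot 8 \frac{1}{9 - 18} - \frac{22723}{13650} = 2 \cdot 8 \frac{1}{-9} - \frac{22723}{13650} = 2 \cdot 8 \left(- \frac{1}{9}\right) - \frac{22723}{13650} = - \frac{16}{9} - \frac{22723}{13650} = - \frac{140969}{40950}$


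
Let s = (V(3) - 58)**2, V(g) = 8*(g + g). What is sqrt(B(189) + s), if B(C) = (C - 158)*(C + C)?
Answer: sqrt(11818) ≈ 108.71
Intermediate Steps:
B(C) = 2*C*(-158 + C) (B(C) = (-158 + C)*(2*C) = 2*C*(-158 + C))
V(g) = 16*g (V(g) = 8*(2*g) = 16*g)
s = 100 (s = (16*3 - 58)**2 = (48 - 58)**2 = (-10)**2 = 100)
sqrt(B(189) + s) = sqrt(2*189*(-158 + 189) + 100) = sqrt(2*189*31 + 100) = sqrt(11718 + 100) = sqrt(11818)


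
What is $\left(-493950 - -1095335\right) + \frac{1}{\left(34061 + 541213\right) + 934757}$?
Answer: $\frac{908109992936}{1510031} \approx 6.0139 \cdot 10^{5}$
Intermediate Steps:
$\left(-493950 - -1095335\right) + \frac{1}{\left(34061 + 541213\right) + 934757} = \left(-493950 + 1095335\right) + \frac{1}{575274 + 934757} = 601385 + \frac{1}{1510031} = \frac{908109992936}{1510031}$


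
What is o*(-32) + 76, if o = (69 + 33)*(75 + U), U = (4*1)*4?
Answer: -296948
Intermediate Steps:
U = 16 (U = 4*4 = 16)
o = 9282 (o = (69 + 33)*(75 + 16) = 102*91 = 9282)
o*(-32) + 76 = 9282*(-32) + 76 = -297024 + 76 = -296948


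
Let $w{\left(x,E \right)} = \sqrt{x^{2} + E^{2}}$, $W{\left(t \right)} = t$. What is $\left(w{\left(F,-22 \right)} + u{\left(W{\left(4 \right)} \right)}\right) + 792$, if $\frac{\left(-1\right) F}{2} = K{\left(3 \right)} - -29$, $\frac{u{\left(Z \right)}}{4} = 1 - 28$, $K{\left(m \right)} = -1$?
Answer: $684 + 2 \sqrt{905} \approx 744.17$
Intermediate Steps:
$u{\left(Z \right)} = -108$ ($u{\left(Z \right)} = 4 \left(1 - 28\right) = 4 \left(-27\right) = -108$)
$F = -56$ ($F = - 2 \left(-1 - -29\right) = - 2 \left(-1 + 29\right) = \left(-2\right) 28 = -56$)
$w{\left(x,E \right)} = \sqrt{E^{2} + x^{2}}$
$\left(w{\left(F,-22 \right)} + u{\left(W{\left(4 \right)} \right)}\right) + 792 = \left(\sqrt{\left(-22\right)^{2} + \left(-56\right)^{2}} - 108\right) + 792 = \left(\sqrt{484 + 3136} - 108\right) + 792 = \left(\sqrt{3620} - 108\right) + 792 = \left(2 \sqrt{905} - 108\right) + 792 = \left(-108 + 2 \sqrt{905}\right) + 792 = 684 + 2 \sqrt{905}$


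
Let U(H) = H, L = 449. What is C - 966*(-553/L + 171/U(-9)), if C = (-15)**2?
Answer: 8876169/449 ≈ 19769.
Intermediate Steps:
C = 225
C - 966*(-553/L + 171/U(-9)) = 225 - 966*(-553/449 + 171/(-9)) = 225 - 966*(-553*1/449 + 171*(-1/9)) = 225 - 966*(-553/449 - 19) = 225 - 966*(-9084/449) = 225 + 8775144/449 = 8876169/449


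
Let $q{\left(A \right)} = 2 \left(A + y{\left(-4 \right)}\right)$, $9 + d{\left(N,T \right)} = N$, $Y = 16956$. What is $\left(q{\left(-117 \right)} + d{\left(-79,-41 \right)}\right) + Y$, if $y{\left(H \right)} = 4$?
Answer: $16642$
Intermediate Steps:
$d{\left(N,T \right)} = -9 + N$
$q{\left(A \right)} = 8 + 2 A$ ($q{\left(A \right)} = 2 \left(A + 4\right) = 2 \left(4 + A\right) = 8 + 2 A$)
$\left(q{\left(-117 \right)} + d{\left(-79,-41 \right)}\right) + Y = \left(\left(8 + 2 \left(-117\right)\right) - 88\right) + 16956 = \left(\left(8 - 234\right) - 88\right) + 16956 = \left(-226 - 88\right) + 16956 = -314 + 16956 = 16642$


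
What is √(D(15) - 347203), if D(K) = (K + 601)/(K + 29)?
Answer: I*√347189 ≈ 589.23*I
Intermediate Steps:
D(K) = (601 + K)/(29 + K)
√(D(15) - 347203) = √((601 + 15)/(29 + 15) - 347203) = √(616/44 - 347203) = √((1/44)*616 - 347203) = √(14 - 347203) = √(-347189) = I*√347189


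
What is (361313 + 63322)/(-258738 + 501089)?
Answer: 424635/242351 ≈ 1.7521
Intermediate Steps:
(361313 + 63322)/(-258738 + 501089) = 424635/242351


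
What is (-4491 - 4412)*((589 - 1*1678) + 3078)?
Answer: -17708067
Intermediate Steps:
(-4491 - 4412)*((589 - 1*1678) + 3078) = -8903*((589 - 1678) + 3078) = -8903*(-1089 + 3078) = -8903*1989 = -17708067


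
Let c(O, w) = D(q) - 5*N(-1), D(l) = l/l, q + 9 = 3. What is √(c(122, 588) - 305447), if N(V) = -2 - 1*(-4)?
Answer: 4*I*√19091 ≈ 552.68*I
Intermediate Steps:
q = -6 (q = -9 + 3 = -6)
D(l) = 1
N(V) = 2 (N(V) = -2 + 4 = 2)
c(O, w) = -9 (c(O, w) = 1 - 5*2 = 1 - 10 = -9)
√(c(122, 588) - 305447) = √(-9 - 305447) = √(-305456) = 4*I*√19091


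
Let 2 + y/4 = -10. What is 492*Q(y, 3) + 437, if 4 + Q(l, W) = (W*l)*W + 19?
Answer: -204727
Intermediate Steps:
y = -48 (y = -8 + 4*(-10) = -8 - 40 = -48)
Q(l, W) = 15 + l*W² (Q(l, W) = -4 + ((W*l)*W + 19) = -4 + (l*W² + 19) = -4 + (19 + l*W²) = 15 + l*W²)
492*Q(y, 3) + 437 = 492*(15 - 48*3²) + 437 = 492*(15 - 48*9) + 437 = 492*(15 - 432) + 437 = 492*(-417) + 437 = -205164 + 437 = -204727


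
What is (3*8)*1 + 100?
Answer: 124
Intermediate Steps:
(3*8)*1 + 100 = 24*1 + 100 = 24 + 100 = 124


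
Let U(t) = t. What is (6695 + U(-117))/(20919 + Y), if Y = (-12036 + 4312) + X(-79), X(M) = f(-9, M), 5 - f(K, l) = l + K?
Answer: 299/604 ≈ 0.49503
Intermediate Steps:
f(K, l) = 5 - K - l (f(K, l) = 5 - (l + K) = 5 - (K + l) = 5 + (-K - l) = 5 - K - l)
X(M) = 14 - M (X(M) = 5 - 1*(-9) - M = 5 + 9 - M = 14 - M)
Y = -7631 (Y = (-12036 + 4312) + (14 - 1*(-79)) = -7724 + (14 + 79) = -7724 + 93 = -7631)
(6695 + U(-117))/(20919 + Y) = (6695 - 117)/(20919 - 7631) = 6578/13288 = 6578*(1/13288) = 299/604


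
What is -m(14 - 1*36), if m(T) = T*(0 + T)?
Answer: -484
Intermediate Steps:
m(T) = T² (m(T) = T*T = T²)
-m(14 - 1*36) = -(14 - 1*36)² = -(14 - 36)² = -1*(-22)² = -1*484 = -484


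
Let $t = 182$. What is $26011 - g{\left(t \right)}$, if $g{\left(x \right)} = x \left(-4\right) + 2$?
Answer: $26737$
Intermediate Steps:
$g{\left(x \right)} = 2 - 4 x$ ($g{\left(x \right)} = - 4 x + 2 = 2 - 4 x$)
$26011 - g{\left(t \right)} = 26011 - \left(2 - 728\right) = 26011 - -726 = 26011 + 726 = 26737$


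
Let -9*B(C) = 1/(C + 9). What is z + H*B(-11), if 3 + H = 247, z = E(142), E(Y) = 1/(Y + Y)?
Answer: 34657/2556 ≈ 13.559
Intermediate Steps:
B(C) = -1/(9*(9 + C)) (B(C) = -1/(9*(C + 9)) = -1/(9*(9 + C)))
E(Y) = 1/(2*Y)
z = 1/284 (z = (1/2)/142 = (1/2)*(1/142) = 1/284 ≈ 0.0035211)
H = 244 (H = -3 + 247 = 244)
z + H*B(-11) = 1/284 + 244*(-1/(81 + 9*(-11))) = 1/284 + 244*(-1/(81 - 99)) = 1/284 + 244*(-1/(-18)) = 1/284 + 244*(-1*(-1/18)) = 1/284 + 244*(1/18) = 1/284 + 122/9 = 34657/2556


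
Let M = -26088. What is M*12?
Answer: -313056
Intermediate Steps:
M*12 = -26088*12 = -313056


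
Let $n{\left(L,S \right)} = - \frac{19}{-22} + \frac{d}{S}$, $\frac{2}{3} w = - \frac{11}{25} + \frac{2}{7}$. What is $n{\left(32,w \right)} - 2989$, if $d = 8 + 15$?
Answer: $- \frac{5501959}{1782} \approx -3087.5$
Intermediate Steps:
$d = 23$
$w = - \frac{81}{350}$ ($w = \frac{3 \left(- \frac{11}{25} + \frac{2}{7}\right)}{2} = \frac{3}{2} \left(- \frac{27}{175}\right) = - \frac{81}{350} \approx -0.23143$)
$n{\left(L,S \right)} = \frac{19}{22} + \frac{23}{S}$ ($n{\left(L,S \right)} = - \frac{19}{-22} + \frac{23}{S} = \left(-19\right) \left(- \frac{1}{22}\right) + \frac{23}{S} = \frac{19}{22} + \frac{23}{S}$)
$n{\left(32,w \right)} - 2989 = \left(\frac{19}{22} + \frac{23}{- \frac{81}{350}}\right) - 2989 = \left(\frac{19}{22} + 23 \left(- \frac{350}{81}\right)\right) - 2989 = \left(\frac{19}{22} - \frac{8050}{81}\right) - 2989 = - \frac{175561}{1782} - 2989 = - \frac{5501959}{1782}$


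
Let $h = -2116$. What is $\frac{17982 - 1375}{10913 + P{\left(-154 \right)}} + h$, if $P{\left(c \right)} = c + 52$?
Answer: $- \frac{22859469}{10811} \approx -2114.5$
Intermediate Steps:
$P{\left(c \right)} = 52 + c$
$\frac{17982 - 1375}{10913 + P{\left(-154 \right)}} + h = \frac{17982 - 1375}{10913 + \left(52 - 154\right)} - 2116 = \frac{16607}{10913 - 102} - 2116 = \frac{16607}{10811} - 2116 = - \frac{22859469}{10811}$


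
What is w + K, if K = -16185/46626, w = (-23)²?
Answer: 8216323/15542 ≈ 528.65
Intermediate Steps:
w = 529
K = -5395/15542 (K = -16185*1/46626 = -5395/15542 ≈ -0.34712)
w + K = 529 - 5395/15542 = 8216323/15542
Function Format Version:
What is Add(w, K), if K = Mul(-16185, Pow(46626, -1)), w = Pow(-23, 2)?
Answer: Rational(8216323, 15542) ≈ 528.65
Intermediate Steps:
w = 529
K = Rational(-5395, 15542) (K = Mul(-16185, Rational(1, 46626)) = Rational(-5395, 15542) ≈ -0.34712)
Add(w, K) = Add(529, Rational(-5395, 15542)) = Rational(8216323, 15542)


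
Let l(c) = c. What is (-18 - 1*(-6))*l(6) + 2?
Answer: -70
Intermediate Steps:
(-18 - 1*(-6))*l(6) + 2 = (-18 - 1*(-6))*6 + 2 = (-18 + 6)*6 + 2 = -12*6 + 2 = -72 + 2 = -70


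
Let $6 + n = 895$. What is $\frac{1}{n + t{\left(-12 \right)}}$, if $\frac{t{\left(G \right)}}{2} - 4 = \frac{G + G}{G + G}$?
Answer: $\frac{1}{899} \approx 0.0011123$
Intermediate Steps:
$t{\left(G \right)} = 10$ ($t{\left(G \right)} = 8 + 2 \frac{G + G}{G + G} = 8 + 2 \frac{2 G}{2 G} = 8 + 2 \cdot 2 G \frac{1}{2 G} = 8 + 2 \cdot 1 = 8 + 2 = 10$)
$n = 889$ ($n = -6 + 895 = 889$)
$\frac{1}{n + t{\left(-12 \right)}} = \frac{1}{889 + 10} = \frac{1}{899}$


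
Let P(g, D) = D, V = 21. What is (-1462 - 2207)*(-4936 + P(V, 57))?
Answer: 17901051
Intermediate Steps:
(-1462 - 2207)*(-4936 + P(V, 57)) = (-1462 - 2207)*(-4936 + 57) = -3669*(-4879) = 17901051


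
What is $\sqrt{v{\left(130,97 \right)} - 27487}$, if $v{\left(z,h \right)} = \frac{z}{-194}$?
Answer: $\frac{24 i \sqrt{449013}}{97} \approx 165.79 i$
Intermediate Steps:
$v{\left(z,h \right)} = - \frac{z}{194}$ ($v{\left(z,h \right)} = z \left(- \frac{1}{194}\right) = - \frac{z}{194}$)
$\sqrt{v{\left(130,97 \right)} - 27487} = \sqrt{\left(- \frac{1}{194}\right) 130 - 27487} = \sqrt{- \frac{65}{97} - 27487} = \sqrt{- \frac{2666304}{97}} = \frac{24 i \sqrt{449013}}{97}$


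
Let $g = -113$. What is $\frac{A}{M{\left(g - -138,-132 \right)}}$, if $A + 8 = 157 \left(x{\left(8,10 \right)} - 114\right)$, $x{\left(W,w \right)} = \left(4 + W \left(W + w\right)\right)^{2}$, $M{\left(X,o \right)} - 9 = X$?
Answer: $\frac{1710511}{17} \approx 1.0062 \cdot 10^{5}$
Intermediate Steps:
$M{\left(X,o \right)} = 9 + X$
$A = 3421022$ ($A = -8 + 157 \left(\left(4 + 8^{2} + 8 \cdot 10\right)^{2} - 114\right) = -8 + 157 \left(\left(4 + 64 + 80\right)^{2} - 114\right) = -8 + 157 \left(148^{2} - 114\right) = -8 + 157 \left(21904 - 114\right) = -8 + 157 \cdot 21790 = -8 + 3421030 = 3421022$)
$\frac{A}{M{\left(g - -138,-132 \right)}} = \frac{3421022}{9 - -25} = \frac{3421022}{9 + \left(-113 + 138\right)} = \frac{3421022}{9 + 25} = \frac{3421022}{34} = 3421022 \cdot \frac{1}{34} = \frac{1710511}{17}$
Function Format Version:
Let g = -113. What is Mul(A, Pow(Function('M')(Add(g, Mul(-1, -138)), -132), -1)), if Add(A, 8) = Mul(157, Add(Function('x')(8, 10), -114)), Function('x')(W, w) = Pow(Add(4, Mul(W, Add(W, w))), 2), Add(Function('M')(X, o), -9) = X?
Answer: Rational(1710511, 17) ≈ 1.0062e+5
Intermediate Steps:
Function('M')(X, o) = Add(9, X)
A = 3421022 (A = Add(-8, Mul(157, Add(Pow(Add(4, Pow(8, 2), Mul(8, 10)), 2), -114))) = Add(-8, Mul(157, Add(Pow(Add(4, 64, 80), 2), -114))) = Add(-8, Mul(157, Add(Pow(148, 2), -114))) = Add(-8, Mul(157, Add(21904, -114))) = Add(-8, Mul(157, 21790)) = Add(-8, 3421030) = 3421022)
Mul(A, Pow(Function('M')(Add(g, Mul(-1, -138)), -132), -1)) = Mul(3421022, Pow(Add(9, Add(-113, Mul(-1, -138))), -1)) = Mul(3421022, Pow(Add(9, Add(-113, 138)), -1)) = Mul(3421022, Pow(Add(9, 25), -1)) = Mul(3421022, Pow(34, -1)) = Mul(3421022, Rational(1, 34)) = Rational(1710511, 17)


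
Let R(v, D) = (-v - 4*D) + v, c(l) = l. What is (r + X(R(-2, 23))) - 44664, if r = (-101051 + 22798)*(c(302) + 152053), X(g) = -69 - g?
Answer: -11922280456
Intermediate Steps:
R(v, D) = -4*D
r = -11922235815 (r = (-101051 + 22798)*(302 + 152053) = -78253*152355 = -11922235815)
(r + X(R(-2, 23))) - 44664 = (-11922235815 + (-69 - (-4)*23)) - 44664 = (-11922235815 + (-69 - 1*(-92))) - 44664 = (-11922235815 + (-69 + 92)) - 44664 = (-11922235815 + 23) - 44664 = -11922235792 - 44664 = -11922280456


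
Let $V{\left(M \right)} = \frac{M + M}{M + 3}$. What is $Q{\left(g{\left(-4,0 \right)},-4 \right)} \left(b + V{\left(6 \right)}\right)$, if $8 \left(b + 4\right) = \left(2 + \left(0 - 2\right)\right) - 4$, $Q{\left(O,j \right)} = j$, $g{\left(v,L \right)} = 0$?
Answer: $\frac{38}{3} \approx 12.667$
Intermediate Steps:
$V{\left(M \right)} = \frac{2 M}{3 + M}$
$b = - \frac{9}{2}$ ($b = -4 + \frac{\left(2 + \left(0 - 2\right)\right) - 4}{8} = -4 + \frac{\left(2 - 2\right) - 4}{8} = -4 + \frac{0 - 4}{8} = -4 + \frac{1}{8} \left(-4\right) = -4 - \frac{1}{2} = - \frac{9}{2} \approx -4.5$)
$Q{\left(g{\left(-4,0 \right)},-4 \right)} \left(b + V{\left(6 \right)}\right) = - 4 \left(- \frac{9}{2} + 2 \cdot 6 \frac{1}{3 + 6}\right) = - 4 \left(- \frac{9}{2} + 2 \cdot 6 \cdot \frac{1}{9}\right) = - 4 \left(- \frac{9}{2} + \frac{4}{3}\right) = \left(-4\right) \left(- \frac{19}{6}\right) = \frac{38}{3}$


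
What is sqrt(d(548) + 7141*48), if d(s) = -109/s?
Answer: sqrt(25733635435)/274 ≈ 585.46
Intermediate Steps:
sqrt(d(548) + 7141*48) = sqrt(-109/548 + 7141*48) = sqrt(-109*1/548 + 342768) = sqrt(-109/548 + 342768) = sqrt(187836755/548) = sqrt(25733635435)/274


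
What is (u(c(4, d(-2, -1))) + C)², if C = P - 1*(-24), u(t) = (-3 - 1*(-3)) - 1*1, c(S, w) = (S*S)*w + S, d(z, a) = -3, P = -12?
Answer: 121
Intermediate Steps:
c(S, w) = S + w*S² (c(S, w) = S²*w + S = w*S² + S = S + w*S²)
u(t) = -1 (u(t) = (-3 + 3) - 1 = 0 - 1 = -1)
C = 12 (C = -12 - 1*(-24) = -12 + 24 = 12)
(u(c(4, d(-2, -1))) + C)² = (-1 + 12)² = 11² = 121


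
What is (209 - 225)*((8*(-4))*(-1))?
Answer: -512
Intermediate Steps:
(209 - 225)*((8*(-4))*(-1)) = -(-512)*(-1) = -16*32 = -512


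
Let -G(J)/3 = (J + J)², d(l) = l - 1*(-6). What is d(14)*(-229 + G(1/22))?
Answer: -554240/121 ≈ -4580.5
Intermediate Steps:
d(l) = 6 + l (d(l) = l + 6 = 6 + l)
G(J) = -12*J² (G(J) = -3*(J + J)² = -3*4*J² = -12*J²)
d(14)*(-229 + G(1/22)) = (6 + 14)*(-229 - 12*(1/22)²) = 20*(-229 - 12*(1/22)²) = 20*(-229 - 12*1/484) = 20*(-229 - 3/121) = 20*(-27712/121) = -554240/121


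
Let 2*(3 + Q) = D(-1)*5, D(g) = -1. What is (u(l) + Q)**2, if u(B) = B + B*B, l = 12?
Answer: 90601/4 ≈ 22650.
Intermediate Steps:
u(B) = B + B**2
Q = -11/2 (Q = -3 + (-1*5)/2 = -3 + (1/2)*(-5) = -3 - 5/2 = -11/2 ≈ -5.5000)
(u(l) + Q)**2 = (12*(1 + 12) - 11/2)**2 = (12*13 - 11/2)**2 = (156 - 11/2)**2 = (301/2)**2 = 90601/4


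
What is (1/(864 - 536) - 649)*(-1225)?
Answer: 260766975/328 ≈ 7.9502e+5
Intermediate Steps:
(1/(864 - 536) - 649)*(-1225) = (1/328 - 649)*(-1225) = -212871/328*(-1225) = 260766975/328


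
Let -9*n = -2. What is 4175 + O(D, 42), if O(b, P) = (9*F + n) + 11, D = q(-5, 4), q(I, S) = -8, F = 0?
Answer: 37676/9 ≈ 4186.2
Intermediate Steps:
n = 2/9 (n = -⅑*(-2) = 2/9 ≈ 0.22222)
D = -8
O(b, P) = 101/9 (O(b, P) = (9*0 + 2/9) + 11 = (0 + 2/9) + 11 = 2/9 + 11 = 101/9)
4175 + O(D, 42) = 4175 + 101/9 = 37676/9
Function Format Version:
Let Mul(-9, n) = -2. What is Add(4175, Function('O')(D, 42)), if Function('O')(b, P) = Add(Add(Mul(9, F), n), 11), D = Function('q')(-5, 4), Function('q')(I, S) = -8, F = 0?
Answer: Rational(37676, 9) ≈ 4186.2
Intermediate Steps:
n = Rational(2, 9) (n = Mul(Rational(-1, 9), -2) = Rational(2, 9) ≈ 0.22222)
D = -8
Function('O')(b, P) = Rational(101, 9) (Function('O')(b, P) = Add(Add(Mul(9, 0), Rational(2, 9)), 11) = Add(Add(0, Rational(2, 9)), 11) = Add(Rational(2, 9), 11) = Rational(101, 9))
Add(4175, Function('O')(D, 42)) = Add(4175, Rational(101, 9)) = Rational(37676, 9)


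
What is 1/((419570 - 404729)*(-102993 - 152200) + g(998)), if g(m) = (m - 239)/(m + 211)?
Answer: -403/1526289682886 ≈ -2.6404e-10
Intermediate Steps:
g(m) = (-239 + m)/(211 + m)
1/((419570 - 404729)*(-102993 - 152200) + g(998)) = 1/((419570 - 404729)*(-102993 - 152200) + (-239 + 998)/(211 + 998)) = 1/(14841*(-255193) + 759/1209) = 1/(-3787319313 + (1/1209)*759) = 1/(-3787319313 + 253/403) = 1/(-1526289682886/403) = -403/1526289682886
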